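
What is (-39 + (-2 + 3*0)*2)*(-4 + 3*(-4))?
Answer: 688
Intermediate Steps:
(-39 + (-2 + 3*0)*2)*(-4 + 3*(-4)) = (-39 + (-2 + 0)*2)*(-4 - 12) = (-39 - 2*2)*(-16) = (-39 - 4)*(-16) = -43*(-16) = 688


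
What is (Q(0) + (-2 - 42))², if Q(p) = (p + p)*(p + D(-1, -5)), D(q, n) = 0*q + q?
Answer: 1936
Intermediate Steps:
D(q, n) = q (D(q, n) = 0 + q = q)
Q(p) = 2*p*(-1 + p) (Q(p) = (p + p)*(p - 1) = (2*p)*(-1 + p) = 2*p*(-1 + p))
(Q(0) + (-2 - 42))² = (2*0*(-1 + 0) + (-2 - 42))² = (2*0*(-1) - 44)² = (0 - 44)² = (-44)² = 1936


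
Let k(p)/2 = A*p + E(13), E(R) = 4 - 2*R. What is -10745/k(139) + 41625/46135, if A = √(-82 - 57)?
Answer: 3350341820/3540667483 + 213365*I*√139/767458 ≈ 0.94625 + 3.2778*I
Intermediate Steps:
A = I*√139 (A = √(-139) = I*√139 ≈ 11.79*I)
k(p) = -44 + 2*I*p*√139 (k(p) = 2*((I*√139)*p + (4 - 2*13)) = 2*(I*p*√139 + (4 - 26)) = 2*(I*p*√139 - 22) = 2*(-22 + I*p*√139) = -44 + 2*I*p*√139)
-10745/k(139) + 41625/46135 = -10745/(-44 + 2*I*139*√139) + 41625/46135 = -10745/(-44 + 278*I*√139) + 41625*(1/46135) = -10745/(-44 + 278*I*√139) + 8325/9227 = 8325/9227 - 10745/(-44 + 278*I*√139)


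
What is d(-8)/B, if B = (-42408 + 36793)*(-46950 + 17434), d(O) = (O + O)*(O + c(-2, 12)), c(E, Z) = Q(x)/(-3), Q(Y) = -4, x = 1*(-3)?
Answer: 16/24859851 ≈ 6.4361e-7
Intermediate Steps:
x = -3
c(E, Z) = 4/3 (c(E, Z) = -4/(-3) = -4*(-1/3) = 4/3)
d(O) = 2*O*(4/3 + O) (d(O) = (O + O)*(O + 4/3) = (2*O)*(4/3 + O) = 2*O*(4/3 + O))
B = 165732340 (B = -5615*(-29516) = 165732340)
d(-8)/B = ((2/3)*(-8)*(4 + 3*(-8)))/165732340 = ((2/3)*(-8)*(4 - 24))*(1/165732340) = ((2/3)*(-8)*(-20))*(1/165732340) = (320/3)*(1/165732340) = 16/24859851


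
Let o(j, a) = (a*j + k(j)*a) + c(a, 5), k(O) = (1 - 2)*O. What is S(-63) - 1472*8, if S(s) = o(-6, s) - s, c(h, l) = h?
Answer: -11776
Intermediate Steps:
k(O) = -O
o(j, a) = a (o(j, a) = (a*j + (-j)*a) + a = (a*j - a*j) + a = 0 + a = a)
S(s) = 0 (S(s) = s - s = 0)
S(-63) - 1472*8 = 0 - 1472*8 = 0 - 11776 = -11776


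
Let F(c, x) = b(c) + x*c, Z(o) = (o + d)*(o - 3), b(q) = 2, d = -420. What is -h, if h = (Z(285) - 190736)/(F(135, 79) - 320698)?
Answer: -228806/310031 ≈ -0.73801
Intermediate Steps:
Z(o) = (-420 + o)*(-3 + o) (Z(o) = (o - 420)*(o - 3) = (-420 + o)*(-3 + o))
F(c, x) = 2 + c*x (F(c, x) = 2 + x*c = 2 + c*x)
h = 228806/310031 (h = ((1260 + 285**2 - 423*285) - 190736)/((2 + 135*79) - 320698) = ((1260 + 81225 - 120555) - 190736)/((2 + 10665) - 320698) = (-38070 - 190736)/(10667 - 320698) = -228806/(-310031) = -228806*(-1/310031) = 228806/310031 ≈ 0.73801)
-h = -1*228806/310031 = -228806/310031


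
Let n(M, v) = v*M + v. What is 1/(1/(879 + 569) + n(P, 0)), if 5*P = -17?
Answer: 1448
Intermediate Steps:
P = -17/5 (P = (⅕)*(-17) = -17/5 ≈ -3.4000)
n(M, v) = v + M*v (n(M, v) = M*v + v = v + M*v)
1/(1/(879 + 569) + n(P, 0)) = 1/(1/(879 + 569) + 0*(1 - 17/5)) = 1/(1/1448 + 0*(-12/5)) = 1/(1/1448 + 0) = 1/(1/1448) = 1448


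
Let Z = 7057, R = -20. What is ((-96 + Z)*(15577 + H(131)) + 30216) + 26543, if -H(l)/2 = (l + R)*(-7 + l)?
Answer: -83134152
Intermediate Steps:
H(l) = -2*(-20 + l)*(-7 + l) (H(l) = -2*(l - 20)*(-7 + l) = -2*(-20 + l)*(-7 + l))
((-96 + Z)*(15577 + H(131)) + 30216) + 26543 = ((-96 + 7057)*(15577 + (-280 - 2*131**2 + 54*131)) + 30216) + 26543 = (6961*(15577 + (-280 - 2*17161 + 7074)) + 30216) + 26543 = (6961*(15577 + (-280 - 34322 + 7074)) + 30216) + 26543 = (6961*(15577 - 27528) + 30216) + 26543 = (6961*(-11951) + 30216) + 26543 = (-83190911 + 30216) + 26543 = -83160695 + 26543 = -83134152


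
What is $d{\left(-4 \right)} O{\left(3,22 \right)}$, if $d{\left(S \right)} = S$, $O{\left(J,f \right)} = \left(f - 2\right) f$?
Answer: $-1760$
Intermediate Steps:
$O{\left(J,f \right)} = f \left(-2 + f\right)$ ($O{\left(J,f \right)} = \left(-2 + f\right) f = f \left(-2 + f\right)$)
$d{\left(-4 \right)} O{\left(3,22 \right)} = - 4 \cdot 22 \left(-2 + 22\right) = - 4 \cdot 22 \cdot 20 = \left(-4\right) 440 = -1760$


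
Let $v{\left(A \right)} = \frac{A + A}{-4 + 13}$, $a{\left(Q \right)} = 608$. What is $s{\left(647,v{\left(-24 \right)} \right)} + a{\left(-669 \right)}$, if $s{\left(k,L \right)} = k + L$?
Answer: $\frac{3749}{3} \approx 1249.7$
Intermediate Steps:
$v{\left(A \right)} = \frac{2 A}{9}$
$s{\left(k,L \right)} = L + k$
$s{\left(647,v{\left(-24 \right)} \right)} + a{\left(-669 \right)} = \left(\frac{2}{9} \left(-24\right) + 647\right) + 608 = \left(- \frac{16}{3} + 647\right) + 608 = \frac{1925}{3} + 608 = \frac{3749}{3}$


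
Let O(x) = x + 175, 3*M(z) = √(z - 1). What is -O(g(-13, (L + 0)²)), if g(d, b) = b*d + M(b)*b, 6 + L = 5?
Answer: -162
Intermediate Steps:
L = -1 (L = -6 + 5 = -1)
M(z) = √(-1 + z)/3 (M(z) = √(z - 1)/3 = √(-1 + z)/3)
g(d, b) = b*d + b*√(-1 + b)/3 (g(d, b) = b*d + (√(-1 + b)/3)*b = b*d + b*√(-1 + b)/3)
O(x) = 175 + x
-O(g(-13, (L + 0)²)) = -(175 + (-1 + 0)²*(√(-1 + (-1 + 0)²) + 3*(-13))/3) = -(175 + (⅓)*(-1)²*(√(-1 + (-1)²) - 39)) = -(175 + (⅓)*1*(√(-1 + 1) - 39)) = -(175 + (⅓)*1*(√0 - 39)) = -(175 + (⅓)*1*(0 - 39)) = -(175 + (⅓)*1*(-39)) = -(175 - 13) = -1*162 = -162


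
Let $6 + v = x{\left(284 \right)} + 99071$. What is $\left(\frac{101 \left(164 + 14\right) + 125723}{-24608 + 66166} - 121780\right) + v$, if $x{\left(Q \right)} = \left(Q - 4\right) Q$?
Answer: $\frac{2360845891}{41558} \approx 56808.0$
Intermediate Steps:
$x{\left(Q \right)} = Q \left(-4 + Q\right)$ ($x{\left(Q \right)} = \left(-4 + Q\right) Q = Q \left(-4 + Q\right)$)
$v = 178585$ ($v = -6 + \left(284 \left(-4 + 284\right) + 99071\right) = -6 + \left(284 \cdot 280 + 99071\right) = -6 + \left(79520 + 99071\right) = -6 + 178591 = 178585$)
$\left(\frac{101 \left(164 + 14\right) + 125723}{-24608 + 66166} - 121780\right) + v = \left(\frac{101 \left(164 + 14\right) + 125723}{-24608 + 66166} - 121780\right) + 178585 = \left(\frac{101 \cdot 178 + 125723}{41558} - 121780\right) + 178585 = \left(\left(17978 + 125723\right) \frac{1}{41558} - 121780\right) + 178585 = \left(143701 \cdot \frac{1}{41558} - 121780\right) + 178585 = \left(\frac{143701}{41558} - 121780\right) + 178585 = - \frac{5060789539}{41558} + 178585 = \frac{2360845891}{41558}$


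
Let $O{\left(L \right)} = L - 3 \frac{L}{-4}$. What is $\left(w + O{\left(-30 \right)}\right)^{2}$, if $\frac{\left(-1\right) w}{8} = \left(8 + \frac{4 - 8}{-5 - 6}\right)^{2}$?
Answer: $\frac{21942200641}{58564} \approx 3.7467 \cdot 10^{5}$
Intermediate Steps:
$w = - \frac{67712}{121}$ ($w = - 8 \left(8 + \frac{4 - 8}{-5 - 6}\right)^{2} = - 8 \left(8 - \frac{4}{-11}\right)^{2} = - 8 \left(8 - - \frac{4}{11}\right)^{2} = - 8 \left(8 + \frac{4}{11}\right)^{2} = - 8 \left(\frac{92}{11}\right)^{2} = \left(-8\right) \frac{8464}{121} = - \frac{67712}{121} \approx -559.6$)
$O{\left(L \right)} = \frac{7 L}{4}$ ($O{\left(L \right)} = L - 3 L \left(- \frac{1}{4}\right) = L - 3 \left(- \frac{L}{4}\right) = L + \frac{3 L}{4} = \frac{7 L}{4}$)
$\left(w + O{\left(-30 \right)}\right)^{2} = \left(- \frac{67712}{121} + \frac{7}{4} \left(-30\right)\right)^{2} = \left(- \frac{67712}{121} - \frac{105}{2}\right)^{2} = \left(- \frac{148129}{242}\right)^{2} = \frac{21942200641}{58564}$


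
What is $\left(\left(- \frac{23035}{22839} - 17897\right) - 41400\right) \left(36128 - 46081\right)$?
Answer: $\frac{13479419740754}{22839} \approx 5.9019 \cdot 10^{8}$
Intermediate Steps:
$\left(\left(- \frac{23035}{22839} - 17897\right) - 41400\right) \left(36128 - 46081\right) = \left(\left(\left(-23035\right) \frac{1}{22839} - 17897\right) - 41400\right) \left(-9953\right) = \left(\left(- \frac{23035}{22839} - 17897\right) - 41400\right) \left(-9953\right) = \left(- \frac{408772618}{22839} - 41400\right) \left(-9953\right) = \left(- \frac{1354307218}{22839}\right) \left(-9953\right) = \frac{13479419740754}{22839}$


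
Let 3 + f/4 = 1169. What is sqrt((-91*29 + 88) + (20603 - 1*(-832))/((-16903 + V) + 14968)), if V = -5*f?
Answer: 2*I*sqrt(16276074697)/5051 ≈ 50.516*I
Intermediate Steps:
f = 4664 (f = -12 + 4*1169 = -12 + 4676 = 4664)
V = -23320 (V = -5*4664 = -23320)
sqrt((-91*29 + 88) + (20603 - 1*(-832))/((-16903 + V) + 14968)) = sqrt((-91*29 + 88) + (20603 - 1*(-832))/((-16903 - 23320) + 14968)) = sqrt((-2639 + 88) + (20603 + 832)/(-40223 + 14968)) = sqrt(-2551 + 21435/(-25255)) = sqrt(-2551 + 21435*(-1/25255)) = sqrt(-2551 - 4287/5051) = sqrt(-12889388/5051) = 2*I*sqrt(16276074697)/5051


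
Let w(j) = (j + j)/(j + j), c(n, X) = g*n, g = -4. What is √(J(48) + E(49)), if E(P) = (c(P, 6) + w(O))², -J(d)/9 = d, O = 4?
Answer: 3*√4177 ≈ 193.89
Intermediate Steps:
J(d) = -9*d
c(n, X) = -4*n
w(j) = 1 (w(j) = (2*j)/((2*j)) = (2*j)*(1/(2*j)) = 1)
E(P) = (1 - 4*P)² (E(P) = (-4*P + 1)² = (1 - 4*P)²)
√(J(48) + E(49)) = √(-9*48 + (-1 + 4*49)²) = √(-432 + (-1 + 196)²) = √(-432 + 195²) = √(-432 + 38025) = √37593 = 3*√4177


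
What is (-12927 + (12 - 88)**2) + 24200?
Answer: 17049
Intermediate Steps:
(-12927 + (12 - 88)**2) + 24200 = (-12927 + (-76)**2) + 24200 = (-12927 + 5776) + 24200 = -7151 + 24200 = 17049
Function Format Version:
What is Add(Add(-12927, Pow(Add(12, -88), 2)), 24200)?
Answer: 17049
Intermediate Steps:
Add(Add(-12927, Pow(Add(12, -88), 2)), 24200) = Add(Add(-12927, Pow(-76, 2)), 24200) = Add(Add(-12927, 5776), 24200) = Add(-7151, 24200) = 17049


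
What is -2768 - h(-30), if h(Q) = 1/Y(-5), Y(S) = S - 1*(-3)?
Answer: -5535/2 ≈ -2767.5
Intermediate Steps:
Y(S) = 3 + S (Y(S) = S + 3 = 3 + S)
h(Q) = -½ (h(Q) = 1/(3 - 5) = 1/(-2) = -½)
-2768 - h(-30) = -2768 - 1*(-½) = -2768 + ½ = -5535/2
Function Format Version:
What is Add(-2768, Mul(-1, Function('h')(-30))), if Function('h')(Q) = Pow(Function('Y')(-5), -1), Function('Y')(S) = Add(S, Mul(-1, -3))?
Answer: Rational(-5535, 2) ≈ -2767.5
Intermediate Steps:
Function('Y')(S) = Add(3, S) (Function('Y')(S) = Add(S, 3) = Add(3, S))
Function('h')(Q) = Rational(-1, 2) (Function('h')(Q) = Pow(Add(3, -5), -1) = Pow(-2, -1) = Rational(-1, 2))
Add(-2768, Mul(-1, Function('h')(-30))) = Add(-2768, Mul(-1, Rational(-1, 2))) = Add(-2768, Rational(1, 2)) = Rational(-5535, 2)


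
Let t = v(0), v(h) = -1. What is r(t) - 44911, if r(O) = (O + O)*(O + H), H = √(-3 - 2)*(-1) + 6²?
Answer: -44981 + 2*I*√5 ≈ -44981.0 + 4.4721*I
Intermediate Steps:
t = -1
H = 36 - I*√5 (H = √(-5)*(-1) + 36 = (I*√5)*(-1) + 36 = -I*√5 + 36 = 36 - I*√5 ≈ 36.0 - 2.2361*I)
r(O) = 2*O*(36 + O - I*√5) (r(O) = (O + O)*(O + (36 - I*√5)) = (2*O)*(36 + O - I*√5) = 2*O*(36 + O - I*√5))
r(t) - 44911 = 2*(-1)*(36 - 1 - I*√5) - 44911 = 2*(-1)*(35 - I*√5) - 44911 = (-70 + 2*I*√5) - 44911 = -44981 + 2*I*√5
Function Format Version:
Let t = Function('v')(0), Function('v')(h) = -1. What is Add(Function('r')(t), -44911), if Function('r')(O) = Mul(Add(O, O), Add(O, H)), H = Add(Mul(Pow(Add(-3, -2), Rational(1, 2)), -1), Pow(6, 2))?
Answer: Add(-44981, Mul(2, I, Pow(5, Rational(1, 2)))) ≈ Add(-44981., Mul(4.4721, I))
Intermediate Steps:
t = -1
H = Add(36, Mul(-1, I, Pow(5, Rational(1, 2)))) (H = Add(Mul(Pow(-5, Rational(1, 2)), -1), 36) = Add(Mul(Mul(I, Pow(5, Rational(1, 2))), -1), 36) = Add(Mul(-1, I, Pow(5, Rational(1, 2))), 36) = Add(36, Mul(-1, I, Pow(5, Rational(1, 2)))) ≈ Add(36.000, Mul(-2.2361, I)))
Function('r')(O) = Mul(2, O, Add(36, O, Mul(-1, I, Pow(5, Rational(1, 2))))) (Function('r')(O) = Mul(Add(O, O), Add(O, Add(36, Mul(-1, I, Pow(5, Rational(1, 2)))))) = Mul(Mul(2, O), Add(36, O, Mul(-1, I, Pow(5, Rational(1, 2))))) = Mul(2, O, Add(36, O, Mul(-1, I, Pow(5, Rational(1, 2))))))
Add(Function('r')(t), -44911) = Add(Mul(2, -1, Add(36, -1, Mul(-1, I, Pow(5, Rational(1, 2))))), -44911) = Add(Mul(2, -1, Add(35, Mul(-1, I, Pow(5, Rational(1, 2))))), -44911) = Add(Add(-70, Mul(2, I, Pow(5, Rational(1, 2)))), -44911) = Add(-44981, Mul(2, I, Pow(5, Rational(1, 2))))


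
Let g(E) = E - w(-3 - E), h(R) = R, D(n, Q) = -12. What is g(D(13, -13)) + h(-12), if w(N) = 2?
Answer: -26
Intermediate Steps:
g(E) = -2 + E (g(E) = E - 1*2 = E - 2 = -2 + E)
g(D(13, -13)) + h(-12) = (-2 - 12) - 12 = -14 - 12 = -26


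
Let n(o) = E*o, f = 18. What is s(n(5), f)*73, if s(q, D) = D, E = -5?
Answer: 1314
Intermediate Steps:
n(o) = -5*o
s(n(5), f)*73 = 18*73 = 1314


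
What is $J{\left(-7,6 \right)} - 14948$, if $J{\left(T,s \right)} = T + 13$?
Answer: $-14942$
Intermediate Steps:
$J{\left(T,s \right)} = 13 + T$
$J{\left(-7,6 \right)} - 14948 = \left(13 - 7\right) - 14948 = 6 - 14948 = -14942$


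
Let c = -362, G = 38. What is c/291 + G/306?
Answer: -16619/14841 ≈ -1.1198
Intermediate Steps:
c/291 + G/306 = -362/291 + 38/306 = -362*1/291 + 38*(1/306) = -362/291 + 19/153 = -16619/14841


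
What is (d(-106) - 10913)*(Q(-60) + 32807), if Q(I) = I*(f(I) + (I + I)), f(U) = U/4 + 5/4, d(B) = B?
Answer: -449927808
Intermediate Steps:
f(U) = 5/4 + U/4 (f(U) = U*(1/4) + 5*(1/4) = U/4 + 5/4 = 5/4 + U/4)
Q(I) = I*(5/4 + 9*I/4) (Q(I) = I*((5/4 + I/4) + (I + I)) = I*((5/4 + I/4) + 2*I) = I*(5/4 + 9*I/4))
(d(-106) - 10913)*(Q(-60) + 32807) = (-106 - 10913)*((1/4)*(-60)*(5 + 9*(-60)) + 32807) = -11019*((1/4)*(-60)*(5 - 540) + 32807) = -11019*((1/4)*(-60)*(-535) + 32807) = -11019*(8025 + 32807) = -11019*40832 = -449927808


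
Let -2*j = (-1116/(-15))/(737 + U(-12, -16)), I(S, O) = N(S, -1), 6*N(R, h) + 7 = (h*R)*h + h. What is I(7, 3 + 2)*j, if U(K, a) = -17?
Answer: 31/3600 ≈ 0.0086111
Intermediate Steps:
N(R, h) = -7/6 + h/6 + R*h²/6 (N(R, h) = -7/6 + ((h*R)*h + h)/6 = -7/6 + ((R*h)*h + h)/6 = -7/6 + (R*h² + h)/6 = -7/6 + (h + R*h²)/6 = -7/6 + (h/6 + R*h²/6) = -7/6 + h/6 + R*h²/6)
I(S, O) = -4/3 + S/6 (I(S, O) = -7/6 + (⅙)*(-1) + (⅙)*S*(-1)² = -7/6 - ⅙ + (⅙)*S*1 = -7/6 - ⅙ + S/6 = -4/3 + S/6)
j = -31/600 (j = -(-1116/(-15))/(2*(737 - 17)) = -(-1116*(-1/15))/(2*720) = -186/(5*720) = -½*31/300 = -31/600 ≈ -0.051667)
I(7, 3 + 2)*j = (-4/3 + (⅙)*7)*(-31/600) = (-4/3 + 7/6)*(-31/600) = -⅙*(-31/600) = 31/3600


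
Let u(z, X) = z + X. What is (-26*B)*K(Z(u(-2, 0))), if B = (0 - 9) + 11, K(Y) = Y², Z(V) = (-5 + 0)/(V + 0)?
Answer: -325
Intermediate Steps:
u(z, X) = X + z
Z(V) = -5/V
B = 2 (B = -9 + 11 = 2)
(-26*B)*K(Z(u(-2, 0))) = (-26*2)*(-5/(0 - 2))² = -52*(-5/(-2))² = -52*(-5*(-½))² = -52*(5/2)² = -52*25/4 = -325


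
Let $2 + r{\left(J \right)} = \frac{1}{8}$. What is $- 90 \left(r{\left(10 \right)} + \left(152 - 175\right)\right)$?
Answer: $\frac{8955}{4} \approx 2238.8$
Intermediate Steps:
$r{\left(J \right)} = - \frac{15}{8}$ ($r{\left(J \right)} = -2 + \frac{1}{8} = - \frac{15}{8}$)
$- 90 \left(r{\left(10 \right)} + \left(152 - 175\right)\right) = - 90 \left(- \frac{15}{8} + \left(152 - 175\right)\right) = - 90 \left(- \frac{15}{8} - 23\right) = \left(-90\right) \left(- \frac{199}{8}\right) = \frac{8955}{4}$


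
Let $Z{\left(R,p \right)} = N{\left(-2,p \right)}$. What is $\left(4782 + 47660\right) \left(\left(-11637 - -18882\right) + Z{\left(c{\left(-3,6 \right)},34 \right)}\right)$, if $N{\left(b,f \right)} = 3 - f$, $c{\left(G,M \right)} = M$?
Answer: $378316588$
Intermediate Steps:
$Z{\left(R,p \right)} = 3 - p$
$\left(4782 + 47660\right) \left(\left(-11637 - -18882\right) + Z{\left(c{\left(-3,6 \right)},34 \right)}\right) = \left(4782 + 47660\right) \left(\left(-11637 - -18882\right) + \left(3 - 34\right)\right) = 52442 \left(\left(-11637 + 18882\right) + \left(3 - 34\right)\right) = 52442 \left(7245 - 31\right) = 52442 \cdot 7214 = 378316588$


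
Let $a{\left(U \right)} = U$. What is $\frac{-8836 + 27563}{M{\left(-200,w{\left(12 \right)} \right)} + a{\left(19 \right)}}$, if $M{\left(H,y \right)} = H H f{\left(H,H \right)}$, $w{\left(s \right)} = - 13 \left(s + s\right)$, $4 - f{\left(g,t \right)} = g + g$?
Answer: $\frac{18727}{16160019} \approx 0.0011588$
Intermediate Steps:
$f{\left(g,t \right)} = 4 - 2 g$ ($f{\left(g,t \right)} = 4 - \left(g + g\right) = 4 - 2 g$)
$w{\left(s \right)} = - 26 s$ ($w{\left(s \right)} = - 13 \cdot 2 s = - 26 s$)
$M{\left(H,y \right)} = H^{2} \left(4 - 2 H\right)$ ($M{\left(H,y \right)} = H H \left(4 - 2 H\right) = H^{2} \left(4 - 2 H\right)$)
$\frac{-8836 + 27563}{M{\left(-200,w{\left(12 \right)} \right)} + a{\left(19 \right)}} = \frac{-8836 + 27563}{2 \left(-200\right)^{2} \left(2 - -200\right) + 19} = \frac{18727}{2 \cdot 40000 \left(2 + 200\right) + 19} = \frac{18727}{2 \cdot 40000 \cdot 202 + 19} = \frac{18727}{16160000 + 19} = \frac{18727}{16160019}$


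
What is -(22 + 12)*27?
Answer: -918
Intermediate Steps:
-(22 + 12)*27 = -1*34*27 = -34*27 = -918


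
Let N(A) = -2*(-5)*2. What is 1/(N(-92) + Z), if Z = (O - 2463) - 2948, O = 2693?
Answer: -1/2698 ≈ -0.00037064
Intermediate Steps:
N(A) = 20 (N(A) = 10*2 = 20)
Z = -2718 (Z = (2693 - 2463) - 2948 = 230 - 2948 = -2718)
1/(N(-92) + Z) = 1/(20 - 2718) = 1/(-2698) = -1/2698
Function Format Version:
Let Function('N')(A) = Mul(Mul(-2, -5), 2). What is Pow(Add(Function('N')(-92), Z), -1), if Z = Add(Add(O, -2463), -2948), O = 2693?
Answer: Rational(-1, 2698) ≈ -0.00037064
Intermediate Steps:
Function('N')(A) = 20 (Function('N')(A) = Mul(10, 2) = 20)
Z = -2718 (Z = Add(Add(2693, -2463), -2948) = Add(230, -2948) = -2718)
Pow(Add(Function('N')(-92), Z), -1) = Pow(Add(20, -2718), -1) = Pow(-2698, -1) = Rational(-1, 2698)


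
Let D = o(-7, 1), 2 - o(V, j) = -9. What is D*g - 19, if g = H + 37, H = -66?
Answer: -338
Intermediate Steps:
o(V, j) = 11 (o(V, j) = 2 - 1*(-9) = 2 + 9 = 11)
g = -29 (g = -66 + 37 = -29)
D = 11
D*g - 19 = 11*(-29) - 19 = -319 - 19 = -338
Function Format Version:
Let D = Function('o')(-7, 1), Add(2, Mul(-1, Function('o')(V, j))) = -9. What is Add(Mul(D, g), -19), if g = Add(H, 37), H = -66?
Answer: -338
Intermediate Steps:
Function('o')(V, j) = 11 (Function('o')(V, j) = Add(2, Mul(-1, -9)) = Add(2, 9) = 11)
g = -29 (g = Add(-66, 37) = -29)
D = 11
Add(Mul(D, g), -19) = Add(Mul(11, -29), -19) = Add(-319, -19) = -338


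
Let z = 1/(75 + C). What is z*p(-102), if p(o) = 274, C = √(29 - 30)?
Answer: 137*(75 - I)/2813 ≈ 3.6527 - 0.048702*I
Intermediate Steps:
C = I (C = √(-1) = I ≈ 1.0*I)
z = (75 - I)/5626 (z = 1/(75 + I) = (75 - I)/5626 ≈ 0.013331 - 0.00017775*I)
z*p(-102) = (75/5626 - I/5626)*274 = 10275/2813 - 137*I/2813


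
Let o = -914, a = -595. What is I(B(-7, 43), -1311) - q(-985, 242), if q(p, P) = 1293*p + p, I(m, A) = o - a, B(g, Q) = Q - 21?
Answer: 1274271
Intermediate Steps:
B(g, Q) = -21 + Q
I(m, A) = -319 (I(m, A) = -914 - 1*(-595) = -914 + 595 = -319)
q(p, P) = 1294*p
I(B(-7, 43), -1311) - q(-985, 242) = -319 - 1294*(-985) = -319 - 1*(-1274590) = -319 + 1274590 = 1274271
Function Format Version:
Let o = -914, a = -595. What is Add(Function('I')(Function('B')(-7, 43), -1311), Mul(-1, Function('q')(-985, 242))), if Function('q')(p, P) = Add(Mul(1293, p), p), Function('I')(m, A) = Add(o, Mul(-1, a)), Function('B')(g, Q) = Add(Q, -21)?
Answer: 1274271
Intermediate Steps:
Function('B')(g, Q) = Add(-21, Q)
Function('I')(m, A) = -319 (Function('I')(m, A) = Add(-914, Mul(-1, -595)) = Add(-914, 595) = -319)
Function('q')(p, P) = Mul(1294, p)
Add(Function('I')(Function('B')(-7, 43), -1311), Mul(-1, Function('q')(-985, 242))) = Add(-319, Mul(-1, Mul(1294, -985))) = Add(-319, Mul(-1, -1274590)) = Add(-319, 1274590) = 1274271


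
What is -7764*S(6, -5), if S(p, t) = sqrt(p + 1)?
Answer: -7764*sqrt(7) ≈ -20542.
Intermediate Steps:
S(p, t) = sqrt(1 + p)
-7764*S(6, -5) = -7764*sqrt(1 + 6) = -7764*sqrt(7)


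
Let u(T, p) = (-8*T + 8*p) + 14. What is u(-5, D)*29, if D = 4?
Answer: 2494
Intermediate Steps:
u(T, p) = 14 - 8*T + 8*p
u(-5, D)*29 = (14 - 8*(-5) + 8*4)*29 = (14 + 40 + 32)*29 = 86*29 = 2494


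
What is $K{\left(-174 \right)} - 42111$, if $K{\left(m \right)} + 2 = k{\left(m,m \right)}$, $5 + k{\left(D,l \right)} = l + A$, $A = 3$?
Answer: $-42289$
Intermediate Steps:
$k{\left(D,l \right)} = -2 + l$ ($k{\left(D,l \right)} = -5 + \left(l + 3\right) = -5 + \left(3 + l\right) = -2 + l$)
$K{\left(m \right)} = -4 + m$ ($K{\left(m \right)} = -2 + \left(-2 + m\right) = -4 + m$)
$K{\left(-174 \right)} - 42111 = \left(-4 - 174\right) - 42111 = -178 - 42111 = -42289$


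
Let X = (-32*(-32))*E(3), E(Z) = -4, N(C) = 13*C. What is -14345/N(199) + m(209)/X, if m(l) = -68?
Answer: -14645301/2649088 ≈ -5.5284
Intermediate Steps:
X = -4096 (X = -32*(-32)*(-4) = 1024*(-4) = -4096)
-14345/N(199) + m(209)/X = -14345/(13*199) - 68/(-4096) = -14345/2587 - 68*(-1/4096) = -14345*1/2587 + 17/1024 = -14345/2587 + 17/1024 = -14645301/2649088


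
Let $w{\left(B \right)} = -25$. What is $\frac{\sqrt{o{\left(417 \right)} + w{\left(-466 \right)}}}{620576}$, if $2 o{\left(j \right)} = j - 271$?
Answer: $\frac{\sqrt{3}}{155144} \approx 1.1164 \cdot 10^{-5}$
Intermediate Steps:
$o{\left(j \right)} = - \frac{271}{2} + \frac{j}{2}$ ($o{\left(j \right)} = \frac{j - 271}{2} = \frac{-271 + j}{2} = - \frac{271}{2} + \frac{j}{2}$)
$\frac{\sqrt{o{\left(417 \right)} + w{\left(-466 \right)}}}{620576} = \frac{\sqrt{\left(- \frac{271}{2} + \frac{1}{2} \cdot 417\right) - 25}}{620576} = \sqrt{\left(- \frac{271}{2} + \frac{417}{2}\right) - 25} \cdot \frac{1}{620576} = \sqrt{73 - 25} \cdot \frac{1}{620576} = \sqrt{48} \cdot \frac{1}{620576} = 4 \sqrt{3} \cdot \frac{1}{620576} = \frac{\sqrt{3}}{155144}$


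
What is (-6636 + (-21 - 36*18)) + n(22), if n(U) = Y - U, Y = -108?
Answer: -7435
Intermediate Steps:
n(U) = -108 - U
(-6636 + (-21 - 36*18)) + n(22) = (-6636 + (-21 - 36*18)) + (-108 - 1*22) = (-6636 + (-21 - 648)) + (-108 - 22) = (-6636 - 669) - 130 = -7305 - 130 = -7435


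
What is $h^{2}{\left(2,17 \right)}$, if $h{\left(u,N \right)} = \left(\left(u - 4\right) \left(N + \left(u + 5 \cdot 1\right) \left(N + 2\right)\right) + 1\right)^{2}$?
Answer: $7992538801$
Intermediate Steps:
$h{\left(u,N \right)} = \left(1 + \left(-4 + u\right) \left(N + \left(2 + N\right) \left(5 + u\right)\right)\right)^{2}$ ($h{\left(u,N \right)} = \left(\left(-4 + u\right) \left(N + \left(u + 5\right) \left(2 + N\right)\right) + 1\right)^{2} = \left(\left(-4 + u\right) \left(N + \left(5 + u\right) \left(2 + N\right)\right) + 1\right)^{2} = \left(\left(-4 + u\right) \left(N + \left(2 + N\right) \left(5 + u\right)\right) + 1\right)^{2} = \left(1 + \left(-4 + u\right) \left(N + \left(2 + N\right) \left(5 + u\right)\right)\right)^{2}$)
$h^{2}{\left(2,17 \right)} = \left(\left(-39 - 408 + 2 \cdot 2 + 2 \cdot 2^{2} + 17 \cdot 2^{2} + 2 \cdot 17 \cdot 2\right)^{2}\right)^{2} = \left(\left(-39 - 408 + 4 + 2 \cdot 4 + 17 \cdot 4 + 68\right)^{2}\right)^{2} = \left(\left(-39 - 408 + 4 + 8 + 68 + 68\right)^{2}\right)^{2} = \left(\left(-299\right)^{2}\right)^{2} = 89401^{2} = 7992538801$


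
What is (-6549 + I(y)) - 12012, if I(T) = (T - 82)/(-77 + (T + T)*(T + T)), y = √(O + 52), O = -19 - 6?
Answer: -575473/31 + 3*√3/31 ≈ -18563.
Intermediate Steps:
O = -25
y = 3*√3 (y = √(-25 + 52) = √27 = 3*√3 ≈ 5.1962)
I(T) = (-82 + T)/(-77 + 4*T²) (I(T) = (-82 + T)/(-77 + (2*T)*(2*T)) = (-82 + T)/(-77 + 4*T²))
(-6549 + I(y)) - 12012 = (-6549 + (-82 + 3*√3)/(-77 + 4*(3*√3)²)) - 12012 = (-6549 + (-82 + 3*√3)/(-77 + 4*27)) - 12012 = (-6549 + (-82 + 3*√3)/(-77 + 108)) - 12012 = (-6549 + (-82 + 3*√3)/31) - 12012 = (-6549 + (-82/31 + 3*√3/31)) - 12012 = (-203101/31 + 3*√3/31) - 12012 = -575473/31 + 3*√3/31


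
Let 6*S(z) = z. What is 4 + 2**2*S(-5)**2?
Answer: 61/9 ≈ 6.7778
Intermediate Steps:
S(z) = z/6
4 + 2**2*S(-5)**2 = 4 + 2**2*((1/6)*(-5))**2 = 4 + 4*(-5/6)**2 = 4 + 4*(25/36) = 4 + 25/9 = 61/9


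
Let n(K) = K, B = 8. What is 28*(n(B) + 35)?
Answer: 1204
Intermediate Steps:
28*(n(B) + 35) = 28*(8 + 35) = 28*43 = 1204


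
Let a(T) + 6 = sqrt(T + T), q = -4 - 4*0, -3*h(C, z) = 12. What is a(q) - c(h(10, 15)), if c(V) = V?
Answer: -2 + 2*I*sqrt(2) ≈ -2.0 + 2.8284*I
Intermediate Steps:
h(C, z) = -4 (h(C, z) = -1/3*12 = -4)
q = -4 (q = -4 + 0 = -4)
a(T) = -6 + sqrt(2)*sqrt(T) (a(T) = -6 + sqrt(T + T) = -6 + sqrt(2*T) = -6 + sqrt(2)*sqrt(T))
a(q) - c(h(10, 15)) = (-6 + sqrt(2)*sqrt(-4)) - 1*(-4) = (-6 + sqrt(2)*(2*I)) + 4 = (-6 + 2*I*sqrt(2)) + 4 = -2 + 2*I*sqrt(2)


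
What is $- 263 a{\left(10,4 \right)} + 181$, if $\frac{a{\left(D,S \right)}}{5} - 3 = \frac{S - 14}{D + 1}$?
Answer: $- \frac{28254}{11} \approx -2568.5$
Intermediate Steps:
$a{\left(D,S \right)} = 15 + \frac{5 \left(-14 + S\right)}{1 + D}$ ($a{\left(D,S \right)} = 15 + 5 \frac{S - 14}{D + 1} = 15 + 5 \frac{-14 + S}{1 + D} = 15 + \frac{5 \left(-14 + S\right)}{1 + D}$)
$- 263 a{\left(10,4 \right)} + 181 = - 263 \frac{5 \left(-11 + 4 + 3 \cdot 10\right)}{1 + 10} + 181 = - 263 \frac{5 \left(-11 + 4 + 30\right)}{11} + 181 = - 263 \cdot 5 \cdot \frac{1}{11} \cdot 23 + 181 = \left(-263\right) \frac{115}{11} + 181 = - \frac{30245}{11} + 181 = - \frac{28254}{11}$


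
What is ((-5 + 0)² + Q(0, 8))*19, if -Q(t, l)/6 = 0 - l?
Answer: 1387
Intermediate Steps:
Q(t, l) = 6*l (Q(t, l) = -6*(0 - l) = -(-6)*l = 6*l)
((-5 + 0)² + Q(0, 8))*19 = ((-5 + 0)² + 6*8)*19 = ((-5)² + 48)*19 = (25 + 48)*19 = 73*19 = 1387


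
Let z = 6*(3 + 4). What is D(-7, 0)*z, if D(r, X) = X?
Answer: 0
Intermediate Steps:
z = 42 (z = 6*7 = 42)
D(-7, 0)*z = 0*42 = 0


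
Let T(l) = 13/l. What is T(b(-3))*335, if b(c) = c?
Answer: -4355/3 ≈ -1451.7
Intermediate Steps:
T(b(-3))*335 = (13/(-3))*335 = (13*(-⅓))*335 = -13/3*335 = -4355/3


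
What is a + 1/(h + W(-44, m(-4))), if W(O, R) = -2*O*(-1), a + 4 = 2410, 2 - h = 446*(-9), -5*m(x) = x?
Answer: 9450769/3928 ≈ 2406.0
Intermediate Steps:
m(x) = -x/5
h = 4016 (h = 2 - 446*(-9) = 2 - 1*(-4014) = 2 + 4014 = 4016)
a = 2406 (a = -4 + 2410 = 2406)
W(O, R) = 2*O
a + 1/(h + W(-44, m(-4))) = 2406 + 1/(4016 + 2*(-44)) = 2406 + 1/(4016 - 88) = 2406 + 1/3928 = 9450769/3928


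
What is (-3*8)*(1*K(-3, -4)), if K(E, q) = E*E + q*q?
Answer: -600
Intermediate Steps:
K(E, q) = E² + q²
(-3*8)*(1*K(-3, -4)) = (-3*8)*(1*((-3)² + (-4)²)) = -24*(9 + 16) = -24*25 = -600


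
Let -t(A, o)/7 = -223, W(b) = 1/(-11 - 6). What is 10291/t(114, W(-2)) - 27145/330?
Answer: -7795463/103026 ≈ -75.665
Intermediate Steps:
W(b) = -1/17 (W(b) = 1/(-17) = -1/17)
t(A, o) = 1561 (t(A, o) = -7*(-223) = 1561)
10291/t(114, W(-2)) - 27145/330 = 10291/1561 - 27145/330 = 10291*(1/1561) - 27145*1/330 = 10291/1561 - 5429/66 = -7795463/103026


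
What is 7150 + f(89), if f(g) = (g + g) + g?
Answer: 7417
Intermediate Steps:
f(g) = 3*g (f(g) = 2*g + g = 3*g)
7150 + f(89) = 7150 + 3*89 = 7150 + 267 = 7417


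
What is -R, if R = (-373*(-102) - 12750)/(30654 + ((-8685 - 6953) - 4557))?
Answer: -25296/10459 ≈ -2.4186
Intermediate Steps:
R = 25296/10459 (R = (38046 - 12750)/(30654 + (-15638 - 4557)) = 25296/(30654 - 20195) = 25296/10459 ≈ 2.4186)
-R = -1*25296/10459 = -25296/10459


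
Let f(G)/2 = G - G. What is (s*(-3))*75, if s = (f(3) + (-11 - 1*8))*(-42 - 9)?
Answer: -218025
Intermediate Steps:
f(G) = 0 (f(G) = 2*(G - G) = 2*0 = 0)
s = 969 (s = (0 + (-11 - 1*8))*(-42 - 9) = (0 + (-11 - 8))*(-51) = (0 - 19)*(-51) = -19*(-51) = 969)
(s*(-3))*75 = (969*(-3))*75 = -2907*75 = -218025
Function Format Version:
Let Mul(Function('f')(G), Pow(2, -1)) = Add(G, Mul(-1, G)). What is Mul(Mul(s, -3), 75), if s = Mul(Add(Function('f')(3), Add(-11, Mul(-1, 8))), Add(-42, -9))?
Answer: -218025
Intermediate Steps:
Function('f')(G) = 0 (Function('f')(G) = Mul(2, Add(G, Mul(-1, G))) = Mul(2, 0) = 0)
s = 969 (s = Mul(Add(0, Add(-11, Mul(-1, 8))), Add(-42, -9)) = Mul(Add(0, Add(-11, -8)), -51) = Mul(Add(0, -19), -51) = Mul(-19, -51) = 969)
Mul(Mul(s, -3), 75) = Mul(Mul(969, -3), 75) = Mul(-2907, 75) = -218025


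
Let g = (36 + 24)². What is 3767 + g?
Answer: 7367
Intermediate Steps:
g = 3600 (g = 60² = 3600)
3767 + g = 3767 + 3600 = 7367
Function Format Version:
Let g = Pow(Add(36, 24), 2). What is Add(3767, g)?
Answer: 7367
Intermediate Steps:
g = 3600 (g = Pow(60, 2) = 3600)
Add(3767, g) = Add(3767, 3600) = 7367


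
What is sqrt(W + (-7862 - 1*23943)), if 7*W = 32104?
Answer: I*sqrt(1333717)/7 ≈ 164.98*I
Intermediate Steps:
W = 32104/7 (W = (1/7)*32104 = 32104/7 ≈ 4586.3)
sqrt(W + (-7862 - 1*23943)) = sqrt(32104/7 + (-7862 - 1*23943)) = sqrt(32104/7 + (-7862 - 23943)) = sqrt(32104/7 - 31805) = sqrt(-190531/7) = I*sqrt(1333717)/7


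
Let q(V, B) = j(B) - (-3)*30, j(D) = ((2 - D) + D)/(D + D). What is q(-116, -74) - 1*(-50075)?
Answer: 3712209/74 ≈ 50165.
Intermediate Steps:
j(D) = 1/D (j(D) = 2/((2*D)) = 2*(1/(2*D)) = 1/D)
q(V, B) = 90 + 1/B (q(V, B) = 1/B - (-3)*30 = 1/B - 1*(-90) = 1/B + 90 = 90 + 1/B)
q(-116, -74) - 1*(-50075) = (90 + 1/(-74)) - 1*(-50075) = (90 - 1/74) + 50075 = 6659/74 + 50075 = 3712209/74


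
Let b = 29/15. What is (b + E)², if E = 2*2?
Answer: 7921/225 ≈ 35.204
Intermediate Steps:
b = 29/15 (b = 29*(1/15) = 29/15 ≈ 1.9333)
E = 4
(b + E)² = (29/15 + 4)² = (89/15)² = 7921/225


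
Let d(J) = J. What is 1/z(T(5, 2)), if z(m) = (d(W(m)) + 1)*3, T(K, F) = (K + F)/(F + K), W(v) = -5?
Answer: -1/12 ≈ -0.083333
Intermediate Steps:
T(K, F) = 1 (T(K, F) = (F + K)/(F + K) = 1)
z(m) = -12 (z(m) = (-5 + 1)*3 = -4*3 = -12)
1/z(T(5, 2)) = 1/(-12) = -1/12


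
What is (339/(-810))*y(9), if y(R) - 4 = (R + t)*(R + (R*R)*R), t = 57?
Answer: -2752228/135 ≈ -20387.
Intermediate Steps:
y(R) = 4 + (57 + R)*(R + R³) (y(R) = 4 + (R + 57)*(R + (R*R)*R) = 4 + (57 + R)*(R + R²*R) = 4 + (57 + R)*(R + R³))
(339/(-810))*y(9) = (339/(-810))*(4 + 9² + 9⁴ + 57*9 + 57*9³) = (339*(-1/810))*(4 + 81 + 6561 + 513 + 57*729) = -113*(4 + 81 + 6561 + 513 + 41553)/270 = -113/270*48712 = -2752228/135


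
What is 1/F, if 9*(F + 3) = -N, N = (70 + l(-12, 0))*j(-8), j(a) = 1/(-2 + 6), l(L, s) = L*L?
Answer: -18/161 ≈ -0.11180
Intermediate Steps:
l(L, s) = L²
j(a) = ¼ (j(a) = 1/4 = ¼)
N = 107/2 (N = (70 + (-12)²)*(¼) = (70 + 144)*(¼) = 214*(¼) = 107/2 ≈ 53.500)
F = -161/18 (F = -3 + (-1*107/2)/9 = -3 + (⅑)*(-107/2) = -3 - 107/18 = -161/18 ≈ -8.9444)
1/F = 1/(-161/18) = -18/161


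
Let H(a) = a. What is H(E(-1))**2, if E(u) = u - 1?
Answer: 4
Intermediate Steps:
E(u) = -1 + u
H(E(-1))**2 = (-1 - 1)**2 = (-2)**2 = 4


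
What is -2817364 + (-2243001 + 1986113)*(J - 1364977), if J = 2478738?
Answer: -286114653132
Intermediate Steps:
-2817364 + (-2243001 + 1986113)*(J - 1364977) = -2817364 + (-2243001 + 1986113)*(2478738 - 1364977) = -2817364 - 256888*1113761 = -2817364 - 286111835768 = -286114653132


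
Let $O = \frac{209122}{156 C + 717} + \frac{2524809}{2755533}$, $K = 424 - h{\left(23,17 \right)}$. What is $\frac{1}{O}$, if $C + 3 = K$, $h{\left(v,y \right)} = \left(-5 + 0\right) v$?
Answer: $\frac{77460788163}{263055763141} \approx 0.29447$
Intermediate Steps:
$h{\left(v,y \right)} = - 5 v$
$K = 539$ ($K = 424 - \left(-5\right) 23 = 424 - -115 = 424 + 115 = 539$)
$C = 536$ ($C = -3 + 539 = 536$)
$O = \frac{263055763141}{77460788163}$ ($O = \frac{209122}{156 \cdot 536 + 717} + \frac{2524809}{2755533} = \frac{209122}{83616 + 717} + 2524809 \cdot \frac{1}{2755533} = \frac{209122}{84333} + \frac{841603}{918511} = \frac{263055763141}{77460788163} \approx 3.396$)
$\frac{1}{O} = \frac{1}{\frac{263055763141}{77460788163}} = \frac{77460788163}{263055763141}$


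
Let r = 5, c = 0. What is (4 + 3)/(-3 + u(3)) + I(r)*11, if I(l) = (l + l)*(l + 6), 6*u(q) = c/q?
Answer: 3623/3 ≈ 1207.7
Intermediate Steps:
u(q) = 0 (u(q) = (0/q)/6 = (⅙)*0 = 0)
I(l) = 2*l*(6 + l) (I(l) = (2*l)*(6 + l) = 2*l*(6 + l))
(4 + 3)/(-3 + u(3)) + I(r)*11 = (4 + 3)/(-3 + 0) + (2*5*(6 + 5))*11 = 7/(-3) + (2*5*11)*11 = 7*(-⅓) + 110*11 = -7/3 + 1210 = 3623/3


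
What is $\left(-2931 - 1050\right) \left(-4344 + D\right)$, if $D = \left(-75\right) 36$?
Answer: $28042164$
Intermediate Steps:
$D = -2700$
$\left(-2931 - 1050\right) \left(-4344 + D\right) = \left(-2931 - 1050\right) \left(-4344 - 2700\right) = \left(-3981\right) \left(-7044\right) = 28042164$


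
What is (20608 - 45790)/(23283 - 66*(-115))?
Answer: -8394/10291 ≈ -0.81566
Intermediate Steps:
(20608 - 45790)/(23283 - 66*(-115)) = -25182/(23283 + 7590) = -25182/30873 = -25182*1/30873 = -8394/10291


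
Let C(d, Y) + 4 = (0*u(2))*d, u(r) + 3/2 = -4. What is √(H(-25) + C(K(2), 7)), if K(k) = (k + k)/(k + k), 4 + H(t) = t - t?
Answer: 2*I*√2 ≈ 2.8284*I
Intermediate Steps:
H(t) = -4 (H(t) = -4 + (t - t) = -4 + 0 = -4)
u(r) = -11/2 (u(r) = -3/2 - 4 = -11/2)
K(k) = 1 (K(k) = (2*k)/((2*k)) = (2*k)*(1/(2*k)) = 1)
C(d, Y) = -4 (C(d, Y) = -4 + (0*(-11/2))*d = -4 + 0*d = -4 + 0 = -4)
√(H(-25) + C(K(2), 7)) = √(-4 - 4) = √(-8) = 2*I*√2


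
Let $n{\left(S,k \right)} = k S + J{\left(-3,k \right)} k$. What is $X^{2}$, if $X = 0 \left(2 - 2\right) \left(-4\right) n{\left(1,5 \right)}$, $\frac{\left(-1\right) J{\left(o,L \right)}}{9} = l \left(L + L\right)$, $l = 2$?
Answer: $0$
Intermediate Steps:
$J{\left(o,L \right)} = - 36 L$ ($J{\left(o,L \right)} = - 9 \cdot 2 \left(L + L\right) = - 9 \cdot 2 \cdot 2 L = - 9 \cdot 4 L = - 36 L$)
$n{\left(S,k \right)} = - 36 k^{2} + S k$ ($n{\left(S,k \right)} = k S + - 36 k k = S k - 36 k^{2} = - 36 k^{2} + S k$)
$X = 0$ ($X = 0 \left(2 - 2\right) \left(-4\right) 5 \left(1 - 180\right) = 0 \cdot 0 \left(-4\right) 5 \left(1 - 180\right) = 0 \left(-4\right) 5 \left(-179\right) = 0 \left(-895\right) = 0$)
$X^{2} = 0^{2} = 0$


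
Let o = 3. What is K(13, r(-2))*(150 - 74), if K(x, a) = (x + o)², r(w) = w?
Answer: 19456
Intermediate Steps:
K(x, a) = (3 + x)² (K(x, a) = (x + 3)² = (3 + x)²)
K(13, r(-2))*(150 - 74) = (3 + 13)²*(150 - 74) = 16²*76 = 256*76 = 19456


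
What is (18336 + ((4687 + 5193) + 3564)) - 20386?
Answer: 11394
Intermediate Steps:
(18336 + ((4687 + 5193) + 3564)) - 20386 = (18336 + (9880 + 3564)) - 20386 = (18336 + 13444) - 20386 = 31780 - 20386 = 11394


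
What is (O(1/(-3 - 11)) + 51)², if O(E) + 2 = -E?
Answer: 471969/196 ≈ 2408.0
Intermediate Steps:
O(E) = -2 - E
(O(1/(-3 - 11)) + 51)² = ((-2 - 1/(-3 - 11)) + 51)² = ((-2 - 1/(-14)) + 51)² = ((-2 - 1*(-1/14)) + 51)² = ((-2 + 1/14) + 51)² = (-27/14 + 51)² = (687/14)² = 471969/196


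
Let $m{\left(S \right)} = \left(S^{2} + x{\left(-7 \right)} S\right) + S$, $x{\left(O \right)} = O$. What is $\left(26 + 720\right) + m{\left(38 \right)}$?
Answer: $1962$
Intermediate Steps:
$m{\left(S \right)} = S^{2} - 6 S$ ($m{\left(S \right)} = \left(S^{2} - 7 S\right) + S = S^{2} - 6 S$)
$\left(26 + 720\right) + m{\left(38 \right)} = \left(26 + 720\right) + 38 \left(-6 + 38\right) = 746 + 38 \cdot 32 = 746 + 1216 = 1962$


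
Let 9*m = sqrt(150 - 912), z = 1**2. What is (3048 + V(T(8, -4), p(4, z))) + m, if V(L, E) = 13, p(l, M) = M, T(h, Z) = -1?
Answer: 3061 + I*sqrt(762)/9 ≈ 3061.0 + 3.0672*I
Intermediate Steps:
z = 1
m = I*sqrt(762)/9 (m = sqrt(150 - 912)/9 = sqrt(-762)/9 = (I*sqrt(762))/9 = I*sqrt(762)/9 ≈ 3.0672*I)
(3048 + V(T(8, -4), p(4, z))) + m = (3048 + 13) + I*sqrt(762)/9 = 3061 + I*sqrt(762)/9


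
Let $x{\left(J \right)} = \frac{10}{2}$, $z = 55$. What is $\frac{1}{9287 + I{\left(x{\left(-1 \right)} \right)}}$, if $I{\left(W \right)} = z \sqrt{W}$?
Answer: $\frac{9287}{86233244} - \frac{55 \sqrt{5}}{86233244} \approx 0.00010627$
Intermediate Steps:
$x{\left(J \right)} = 5$ ($x{\left(J \right)} = 10 \cdot \frac{1}{2} = 5$)
$I{\left(W \right)} = 55 \sqrt{W}$
$\frac{1}{9287 + I{\left(x{\left(-1 \right)} \right)}} = \frac{1}{9287 + 55 \sqrt{5}}$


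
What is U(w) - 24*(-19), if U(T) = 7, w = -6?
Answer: 463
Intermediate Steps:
U(w) - 24*(-19) = 7 - 24*(-19) = 7 + 456 = 463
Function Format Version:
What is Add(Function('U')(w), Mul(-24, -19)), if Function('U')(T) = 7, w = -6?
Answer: 463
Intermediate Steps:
Add(Function('U')(w), Mul(-24, -19)) = Add(7, Mul(-24, -19)) = Add(7, 456) = 463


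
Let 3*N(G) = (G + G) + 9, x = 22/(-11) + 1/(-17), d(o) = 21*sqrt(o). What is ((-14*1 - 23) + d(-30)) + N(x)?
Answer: -1804/51 + 21*I*sqrt(30) ≈ -35.373 + 115.02*I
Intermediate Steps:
x = -35/17 (x = 22*(-1/11) + 1*(-1/17) = -2 - 1/17 = -35/17 ≈ -2.0588)
N(G) = 3 + 2*G/3 (N(G) = ((G + G) + 9)/3 = (2*G + 9)/3 = (9 + 2*G)/3 = 3 + 2*G/3)
((-14*1 - 23) + d(-30)) + N(x) = ((-14*1 - 23) + 21*sqrt(-30)) + (3 + (2/3)*(-35/17)) = ((-14 - 23) + 21*(I*sqrt(30))) + (3 - 70/51) = (-37 + 21*I*sqrt(30)) + 83/51 = -1804/51 + 21*I*sqrt(30)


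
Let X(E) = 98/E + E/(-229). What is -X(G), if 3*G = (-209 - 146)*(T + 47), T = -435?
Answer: 9486052811/47313690 ≈ 200.49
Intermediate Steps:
G = 137740/3 (G = ((-209 - 146)*(-435 + 47))/3 = (-355*(-388))/3 = (⅓)*137740 = 137740/3 ≈ 45913.)
X(E) = 98/E - E/229 (X(E) = 98/E + E*(-1/229) = 98/E - E/229)
-X(G) = -(98/(137740/3) - 1/229*137740/3) = -(98*(3/137740) - 137740/687) = -(147/68870 - 137740/687) = -1*(-9486052811/47313690) = 9486052811/47313690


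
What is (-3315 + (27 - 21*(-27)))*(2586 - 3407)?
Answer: 2233941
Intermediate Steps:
(-3315 + (27 - 21*(-27)))*(2586 - 3407) = (-3315 + (27 + 567))*(-821) = (-3315 + 594)*(-821) = -2721*(-821) = 2233941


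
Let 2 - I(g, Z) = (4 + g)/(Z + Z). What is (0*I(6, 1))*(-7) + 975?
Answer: 975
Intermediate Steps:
I(g, Z) = 2 - (4 + g)/(2*Z) (I(g, Z) = 2 - (4 + g)/(Z + Z) = 2 - (4 + g)/(2*Z))
(0*I(6, 1))*(-7) + 975 = (0*((½)*(-4 - 1*6 + 4*1)/1))*(-7) + 975 = (0*((½)*1*(-4 - 6 + 4)))*(-7) + 975 = (0*((½)*1*(-6)))*(-7) + 975 = (0*(-3))*(-7) + 975 = 0*(-7) + 975 = 0 + 975 = 975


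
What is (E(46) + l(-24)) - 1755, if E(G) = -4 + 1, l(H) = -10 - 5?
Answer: -1773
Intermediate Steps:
l(H) = -15
E(G) = -3
(E(46) + l(-24)) - 1755 = (-3 - 15) - 1755 = -18 - 1755 = -1773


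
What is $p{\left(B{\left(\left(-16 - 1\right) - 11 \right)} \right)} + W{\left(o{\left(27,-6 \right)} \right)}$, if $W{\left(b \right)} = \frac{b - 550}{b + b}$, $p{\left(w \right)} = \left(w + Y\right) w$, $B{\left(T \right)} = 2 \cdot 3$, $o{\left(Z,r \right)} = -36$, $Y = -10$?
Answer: $- \frac{571}{36} \approx -15.861$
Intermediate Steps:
$B{\left(T \right)} = 6$
$p{\left(w \right)} = w \left(-10 + w\right)$ ($p{\left(w \right)} = \left(w - 10\right) w = \left(-10 + w\right) w = w \left(-10 + w\right)$)
$W{\left(b \right)} = \frac{-550 + b}{2 b}$
$p{\left(B{\left(\left(-16 - 1\right) - 11 \right)} \right)} + W{\left(o{\left(27,-6 \right)} \right)} = 6 \left(-10 + 6\right) + \frac{-550 - 36}{2 \left(-36\right)} = 6 \left(-4\right) + \frac{1}{2} \left(- \frac{1}{36}\right) \left(-586\right) = -24 + \frac{293}{36} = - \frac{571}{36}$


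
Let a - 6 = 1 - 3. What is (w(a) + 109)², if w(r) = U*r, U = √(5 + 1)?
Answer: 11977 + 872*√6 ≈ 14113.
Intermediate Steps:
a = 4 (a = 6 + (1 - 3) = 6 - 2 = 4)
U = √6 ≈ 2.4495
w(r) = r*√6 (w(r) = √6*r = r*√6)
(w(a) + 109)² = (4*√6 + 109)² = (109 + 4*√6)²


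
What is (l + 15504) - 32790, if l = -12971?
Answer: -30257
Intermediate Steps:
(l + 15504) - 32790 = (-12971 + 15504) - 32790 = 2533 - 32790 = -30257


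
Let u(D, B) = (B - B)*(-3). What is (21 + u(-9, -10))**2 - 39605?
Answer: -39164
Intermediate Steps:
u(D, B) = 0 (u(D, B) = 0*(-3) = 0)
(21 + u(-9, -10))**2 - 39605 = (21 + 0)**2 - 39605 = 21**2 - 39605 = 441 - 39605 = -39164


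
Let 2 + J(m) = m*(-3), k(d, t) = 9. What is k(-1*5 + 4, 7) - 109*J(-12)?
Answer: -3697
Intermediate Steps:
J(m) = -2 - 3*m (J(m) = -2 + m*(-3) = -2 - 3*m)
k(-1*5 + 4, 7) - 109*J(-12) = 9 - 109*(-2 - 3*(-12)) = 9 - 109*(-2 + 36) = 9 - 109*34 = 9 - 3706 = -3697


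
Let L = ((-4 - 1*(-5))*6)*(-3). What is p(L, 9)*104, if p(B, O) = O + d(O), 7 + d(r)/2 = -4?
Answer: -1352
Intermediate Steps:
L = -18 (L = ((-4 + 5)*6)*(-3) = (1*6)*(-3) = 6*(-3) = -18)
d(r) = -22 (d(r) = -14 + 2*(-4) = -14 - 8 = -22)
p(B, O) = -22 + O (p(B, O) = O - 22 = -22 + O)
p(L, 9)*104 = (-22 + 9)*104 = -13*104 = -1352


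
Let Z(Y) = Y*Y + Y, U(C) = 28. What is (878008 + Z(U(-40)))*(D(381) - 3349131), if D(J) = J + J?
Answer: -2942613644580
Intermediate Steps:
D(J) = 2*J
Z(Y) = Y + Y**2 (Z(Y) = Y**2 + Y = Y + Y**2)
(878008 + Z(U(-40)))*(D(381) - 3349131) = (878008 + 28*(1 + 28))*(2*381 - 3349131) = (878008 + 28*29)*(762 - 3349131) = (878008 + 812)*(-3348369) = 878820*(-3348369) = -2942613644580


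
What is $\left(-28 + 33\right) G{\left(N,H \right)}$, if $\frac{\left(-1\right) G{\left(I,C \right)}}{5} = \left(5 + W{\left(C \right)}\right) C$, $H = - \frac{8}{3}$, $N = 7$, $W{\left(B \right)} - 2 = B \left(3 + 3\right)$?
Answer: $-600$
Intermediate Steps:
$W{\left(B \right)} = 2 + 6 B$ ($W{\left(B \right)} = 2 + B \left(3 + 3\right) = 2 + B 6 = 2 + 6 B$)
$H = - \frac{8}{3}$ ($H = \left(-8\right) \frac{1}{3} = - \frac{8}{3} \approx -2.6667$)
$G{\left(I,C \right)} = - 5 C \left(7 + 6 C\right)$ ($G{\left(I,C \right)} = - 5 \left(5 + \left(2 + 6 C\right)\right) C = - 5 \left(7 + 6 C\right) C = - 5 C \left(7 + 6 C\right)$)
$\left(-28 + 33\right) G{\left(N,H \right)} = \left(-28 + 33\right) \left(\left(-5\right) \left(- \frac{8}{3}\right) \left(7 + 6 \left(- \frac{8}{3}\right)\right)\right) = 5 \left(\left(-5\right) \left(- \frac{8}{3}\right) \left(7 - 16\right)\right) = 5 \left(\left(-5\right) \left(- \frac{8}{3}\right) \left(-9\right)\right) = 5 \left(-120\right) = -600$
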